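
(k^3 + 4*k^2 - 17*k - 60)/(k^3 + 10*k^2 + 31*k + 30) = (k - 4)/(k + 2)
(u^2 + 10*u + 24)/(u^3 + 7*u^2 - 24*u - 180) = (u + 4)/(u^2 + u - 30)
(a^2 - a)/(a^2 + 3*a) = (a - 1)/(a + 3)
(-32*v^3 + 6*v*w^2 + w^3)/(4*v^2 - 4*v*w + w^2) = (-16*v^2 - 8*v*w - w^2)/(2*v - w)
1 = 1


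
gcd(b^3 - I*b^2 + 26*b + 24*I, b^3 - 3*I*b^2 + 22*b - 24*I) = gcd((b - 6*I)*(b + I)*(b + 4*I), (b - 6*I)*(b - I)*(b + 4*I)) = b^2 - 2*I*b + 24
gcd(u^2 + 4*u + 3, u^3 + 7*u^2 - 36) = u + 3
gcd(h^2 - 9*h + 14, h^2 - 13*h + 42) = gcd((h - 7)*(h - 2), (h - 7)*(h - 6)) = h - 7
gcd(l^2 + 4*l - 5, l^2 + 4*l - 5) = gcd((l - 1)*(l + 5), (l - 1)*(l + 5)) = l^2 + 4*l - 5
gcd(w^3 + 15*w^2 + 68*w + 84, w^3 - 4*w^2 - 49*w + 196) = w + 7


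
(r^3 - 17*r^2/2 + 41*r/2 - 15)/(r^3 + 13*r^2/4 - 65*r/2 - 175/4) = 2*(2*r^2 - 7*r + 6)/(4*r^2 + 33*r + 35)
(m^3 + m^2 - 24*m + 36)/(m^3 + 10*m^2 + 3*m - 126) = (m - 2)/(m + 7)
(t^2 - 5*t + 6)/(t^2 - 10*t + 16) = (t - 3)/(t - 8)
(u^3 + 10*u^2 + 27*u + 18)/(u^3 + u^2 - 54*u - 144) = (u + 1)/(u - 8)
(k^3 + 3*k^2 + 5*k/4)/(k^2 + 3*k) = (k^2 + 3*k + 5/4)/(k + 3)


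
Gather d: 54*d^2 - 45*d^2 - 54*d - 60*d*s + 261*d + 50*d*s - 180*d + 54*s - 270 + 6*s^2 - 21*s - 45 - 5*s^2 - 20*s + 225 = 9*d^2 + d*(27 - 10*s) + s^2 + 13*s - 90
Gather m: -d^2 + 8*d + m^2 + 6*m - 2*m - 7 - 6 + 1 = -d^2 + 8*d + m^2 + 4*m - 12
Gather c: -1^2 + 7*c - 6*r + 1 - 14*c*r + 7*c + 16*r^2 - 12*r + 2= c*(14 - 14*r) + 16*r^2 - 18*r + 2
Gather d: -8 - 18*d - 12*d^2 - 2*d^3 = -2*d^3 - 12*d^2 - 18*d - 8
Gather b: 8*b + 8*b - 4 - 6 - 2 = 16*b - 12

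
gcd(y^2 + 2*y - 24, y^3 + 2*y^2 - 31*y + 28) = y - 4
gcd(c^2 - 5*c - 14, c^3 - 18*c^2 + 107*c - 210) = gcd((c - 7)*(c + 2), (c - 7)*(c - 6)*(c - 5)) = c - 7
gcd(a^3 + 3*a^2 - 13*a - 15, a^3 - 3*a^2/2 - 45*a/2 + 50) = a + 5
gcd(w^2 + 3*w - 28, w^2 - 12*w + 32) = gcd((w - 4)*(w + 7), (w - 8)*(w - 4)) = w - 4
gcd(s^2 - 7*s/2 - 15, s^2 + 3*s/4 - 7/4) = 1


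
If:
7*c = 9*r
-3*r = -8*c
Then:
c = 0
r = 0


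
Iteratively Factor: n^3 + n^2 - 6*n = (n + 3)*(n^2 - 2*n) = (n - 2)*(n + 3)*(n)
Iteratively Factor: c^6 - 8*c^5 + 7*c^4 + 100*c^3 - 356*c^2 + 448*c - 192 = (c - 1)*(c^5 - 7*c^4 + 100*c^2 - 256*c + 192) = (c - 4)*(c - 1)*(c^4 - 3*c^3 - 12*c^2 + 52*c - 48) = (c - 4)*(c - 2)*(c - 1)*(c^3 - c^2 - 14*c + 24) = (c - 4)*(c - 2)^2*(c - 1)*(c^2 + c - 12) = (c - 4)*(c - 2)^2*(c - 1)*(c + 4)*(c - 3)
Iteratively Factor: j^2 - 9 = (j + 3)*(j - 3)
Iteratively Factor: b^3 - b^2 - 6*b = (b + 2)*(b^2 - 3*b) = b*(b + 2)*(b - 3)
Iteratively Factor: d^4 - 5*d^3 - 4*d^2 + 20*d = (d + 2)*(d^3 - 7*d^2 + 10*d) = (d - 5)*(d + 2)*(d^2 - 2*d) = d*(d - 5)*(d + 2)*(d - 2)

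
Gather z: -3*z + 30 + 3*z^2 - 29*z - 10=3*z^2 - 32*z + 20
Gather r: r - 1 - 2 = r - 3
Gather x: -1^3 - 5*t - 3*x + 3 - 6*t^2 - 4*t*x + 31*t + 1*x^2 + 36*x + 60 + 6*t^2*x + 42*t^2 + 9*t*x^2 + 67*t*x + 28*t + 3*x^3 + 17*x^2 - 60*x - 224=36*t^2 + 54*t + 3*x^3 + x^2*(9*t + 18) + x*(6*t^2 + 63*t - 27) - 162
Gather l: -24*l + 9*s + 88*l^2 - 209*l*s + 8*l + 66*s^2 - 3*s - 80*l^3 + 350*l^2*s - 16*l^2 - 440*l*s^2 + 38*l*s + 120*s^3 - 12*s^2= -80*l^3 + l^2*(350*s + 72) + l*(-440*s^2 - 171*s - 16) + 120*s^3 + 54*s^2 + 6*s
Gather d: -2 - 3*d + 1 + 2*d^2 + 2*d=2*d^2 - d - 1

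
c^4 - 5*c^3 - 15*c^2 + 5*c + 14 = (c - 7)*(c - 1)*(c + 1)*(c + 2)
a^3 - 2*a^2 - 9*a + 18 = (a - 3)*(a - 2)*(a + 3)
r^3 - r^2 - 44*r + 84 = (r - 6)*(r - 2)*(r + 7)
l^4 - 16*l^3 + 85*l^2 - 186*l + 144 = (l - 8)*(l - 3)^2*(l - 2)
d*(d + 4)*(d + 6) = d^3 + 10*d^2 + 24*d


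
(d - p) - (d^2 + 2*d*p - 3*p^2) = -d^2 - 2*d*p + d + 3*p^2 - p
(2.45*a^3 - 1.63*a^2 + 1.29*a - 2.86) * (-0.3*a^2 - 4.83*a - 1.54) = -0.735*a^5 - 11.3445*a^4 + 3.7129*a^3 - 2.8625*a^2 + 11.8272*a + 4.4044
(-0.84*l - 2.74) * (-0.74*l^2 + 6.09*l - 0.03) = 0.6216*l^3 - 3.088*l^2 - 16.6614*l + 0.0822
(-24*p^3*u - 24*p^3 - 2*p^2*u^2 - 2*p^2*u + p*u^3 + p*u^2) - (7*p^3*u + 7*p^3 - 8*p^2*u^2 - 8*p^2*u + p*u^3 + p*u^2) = -31*p^3*u - 31*p^3 + 6*p^2*u^2 + 6*p^2*u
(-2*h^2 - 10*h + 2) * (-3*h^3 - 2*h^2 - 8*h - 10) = 6*h^5 + 34*h^4 + 30*h^3 + 96*h^2 + 84*h - 20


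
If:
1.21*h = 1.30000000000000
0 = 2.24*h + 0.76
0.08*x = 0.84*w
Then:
No Solution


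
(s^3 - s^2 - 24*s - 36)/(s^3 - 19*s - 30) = (s - 6)/(s - 5)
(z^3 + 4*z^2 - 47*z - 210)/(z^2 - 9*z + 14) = (z^2 + 11*z + 30)/(z - 2)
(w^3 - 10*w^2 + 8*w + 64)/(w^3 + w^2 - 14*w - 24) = (w - 8)/(w + 3)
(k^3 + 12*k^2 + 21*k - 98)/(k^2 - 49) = (k^2 + 5*k - 14)/(k - 7)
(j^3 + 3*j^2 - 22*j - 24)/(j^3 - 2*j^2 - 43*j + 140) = (j^2 + 7*j + 6)/(j^2 + 2*j - 35)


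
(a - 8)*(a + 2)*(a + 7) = a^3 + a^2 - 58*a - 112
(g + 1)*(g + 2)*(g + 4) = g^3 + 7*g^2 + 14*g + 8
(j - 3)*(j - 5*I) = j^2 - 3*j - 5*I*j + 15*I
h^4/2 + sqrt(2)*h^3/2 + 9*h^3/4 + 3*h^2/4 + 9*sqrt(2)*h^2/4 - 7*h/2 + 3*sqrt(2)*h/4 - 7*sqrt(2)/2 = (h/2 + 1)*(h - 1)*(h + 7/2)*(h + sqrt(2))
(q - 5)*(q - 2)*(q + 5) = q^3 - 2*q^2 - 25*q + 50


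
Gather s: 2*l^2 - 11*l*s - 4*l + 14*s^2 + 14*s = 2*l^2 - 4*l + 14*s^2 + s*(14 - 11*l)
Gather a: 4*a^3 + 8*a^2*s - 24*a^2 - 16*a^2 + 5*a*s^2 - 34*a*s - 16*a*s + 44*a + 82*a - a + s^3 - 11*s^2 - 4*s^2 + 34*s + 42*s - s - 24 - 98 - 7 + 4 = 4*a^3 + a^2*(8*s - 40) + a*(5*s^2 - 50*s + 125) + s^3 - 15*s^2 + 75*s - 125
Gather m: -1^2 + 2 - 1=0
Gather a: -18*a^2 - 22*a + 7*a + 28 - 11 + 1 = -18*a^2 - 15*a + 18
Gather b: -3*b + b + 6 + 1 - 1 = 6 - 2*b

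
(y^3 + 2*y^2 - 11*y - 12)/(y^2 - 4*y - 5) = (y^2 + y - 12)/(y - 5)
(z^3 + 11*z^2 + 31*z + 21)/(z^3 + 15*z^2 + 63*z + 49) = (z + 3)/(z + 7)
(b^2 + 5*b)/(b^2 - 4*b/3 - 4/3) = 3*b*(b + 5)/(3*b^2 - 4*b - 4)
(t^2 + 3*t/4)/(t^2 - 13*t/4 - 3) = t/(t - 4)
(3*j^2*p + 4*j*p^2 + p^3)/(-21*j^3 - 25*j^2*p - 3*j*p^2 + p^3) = p/(-7*j + p)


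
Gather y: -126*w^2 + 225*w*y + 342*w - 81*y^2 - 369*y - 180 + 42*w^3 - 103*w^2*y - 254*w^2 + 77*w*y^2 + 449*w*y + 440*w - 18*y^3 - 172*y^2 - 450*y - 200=42*w^3 - 380*w^2 + 782*w - 18*y^3 + y^2*(77*w - 253) + y*(-103*w^2 + 674*w - 819) - 380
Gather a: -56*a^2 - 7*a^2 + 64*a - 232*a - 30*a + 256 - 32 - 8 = -63*a^2 - 198*a + 216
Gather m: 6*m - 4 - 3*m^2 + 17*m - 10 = -3*m^2 + 23*m - 14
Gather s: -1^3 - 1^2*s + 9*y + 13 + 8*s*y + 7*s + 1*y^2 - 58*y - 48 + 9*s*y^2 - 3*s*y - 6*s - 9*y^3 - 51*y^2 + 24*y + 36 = s*(9*y^2 + 5*y) - 9*y^3 - 50*y^2 - 25*y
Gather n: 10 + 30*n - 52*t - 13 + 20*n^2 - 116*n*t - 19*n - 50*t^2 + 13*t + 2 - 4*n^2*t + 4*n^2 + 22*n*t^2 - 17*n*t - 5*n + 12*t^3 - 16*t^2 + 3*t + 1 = n^2*(24 - 4*t) + n*(22*t^2 - 133*t + 6) + 12*t^3 - 66*t^2 - 36*t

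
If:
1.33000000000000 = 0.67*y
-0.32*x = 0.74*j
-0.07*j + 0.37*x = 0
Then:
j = 0.00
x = 0.00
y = 1.99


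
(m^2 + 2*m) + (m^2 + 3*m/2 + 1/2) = 2*m^2 + 7*m/2 + 1/2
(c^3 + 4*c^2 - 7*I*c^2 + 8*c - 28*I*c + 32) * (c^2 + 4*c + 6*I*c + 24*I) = c^5 + 8*c^4 - I*c^4 + 66*c^3 - 8*I*c^3 + 400*c^2 + 32*I*c^2 + 800*c + 384*I*c + 768*I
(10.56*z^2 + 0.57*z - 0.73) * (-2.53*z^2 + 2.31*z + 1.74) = -26.7168*z^4 + 22.9515*z^3 + 21.538*z^2 - 0.6945*z - 1.2702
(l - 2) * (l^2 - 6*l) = l^3 - 8*l^2 + 12*l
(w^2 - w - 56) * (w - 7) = w^3 - 8*w^2 - 49*w + 392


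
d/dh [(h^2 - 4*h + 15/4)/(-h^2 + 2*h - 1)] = (7 - 4*h)/(2*(h^3 - 3*h^2 + 3*h - 1))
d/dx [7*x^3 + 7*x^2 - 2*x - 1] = 21*x^2 + 14*x - 2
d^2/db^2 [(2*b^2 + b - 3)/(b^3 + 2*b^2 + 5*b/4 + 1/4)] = 16*(4*b^4 + 2*b^3 - 42*b^2 - 66*b - 27)/(16*b^7 + 80*b^6 + 168*b^5 + 192*b^4 + 129*b^3 + 51*b^2 + 11*b + 1)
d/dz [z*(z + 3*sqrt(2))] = 2*z + 3*sqrt(2)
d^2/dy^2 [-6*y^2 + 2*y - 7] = -12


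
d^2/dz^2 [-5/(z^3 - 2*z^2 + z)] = 10*(-6*z^2 + 4*z - 1)/(z^3*(z^4 - 4*z^3 + 6*z^2 - 4*z + 1))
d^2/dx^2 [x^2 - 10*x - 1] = 2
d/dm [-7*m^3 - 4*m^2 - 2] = m*(-21*m - 8)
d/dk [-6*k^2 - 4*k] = -12*k - 4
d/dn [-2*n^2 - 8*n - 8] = -4*n - 8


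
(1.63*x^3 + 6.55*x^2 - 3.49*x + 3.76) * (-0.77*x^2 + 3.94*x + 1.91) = -1.2551*x^5 + 1.3787*x^4 + 31.6076*x^3 - 4.1353*x^2 + 8.1485*x + 7.1816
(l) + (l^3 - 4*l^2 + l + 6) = l^3 - 4*l^2 + 2*l + 6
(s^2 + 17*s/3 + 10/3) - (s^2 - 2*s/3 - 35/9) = 19*s/3 + 65/9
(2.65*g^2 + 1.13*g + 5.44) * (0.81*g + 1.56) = 2.1465*g^3 + 5.0493*g^2 + 6.1692*g + 8.4864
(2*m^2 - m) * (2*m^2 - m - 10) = 4*m^4 - 4*m^3 - 19*m^2 + 10*m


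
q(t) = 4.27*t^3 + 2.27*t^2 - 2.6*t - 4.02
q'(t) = 12.81*t^2 + 4.54*t - 2.6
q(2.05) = 36.98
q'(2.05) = 60.54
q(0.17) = -4.38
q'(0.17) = -1.46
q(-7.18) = -1448.85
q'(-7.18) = 625.19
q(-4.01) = -232.43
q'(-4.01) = 185.18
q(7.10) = 1620.23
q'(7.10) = 675.39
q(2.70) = 89.55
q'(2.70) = 103.04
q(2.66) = 85.49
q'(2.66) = 100.11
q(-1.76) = -15.69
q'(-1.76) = 29.09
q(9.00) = 3269.28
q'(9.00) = 1075.87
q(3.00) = 123.90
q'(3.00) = 126.31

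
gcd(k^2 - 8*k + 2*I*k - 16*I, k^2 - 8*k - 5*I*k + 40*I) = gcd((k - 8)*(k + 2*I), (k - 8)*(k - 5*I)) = k - 8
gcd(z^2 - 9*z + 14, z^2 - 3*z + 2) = z - 2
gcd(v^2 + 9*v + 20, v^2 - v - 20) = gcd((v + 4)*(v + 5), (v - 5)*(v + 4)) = v + 4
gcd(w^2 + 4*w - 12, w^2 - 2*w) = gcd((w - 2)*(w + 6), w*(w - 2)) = w - 2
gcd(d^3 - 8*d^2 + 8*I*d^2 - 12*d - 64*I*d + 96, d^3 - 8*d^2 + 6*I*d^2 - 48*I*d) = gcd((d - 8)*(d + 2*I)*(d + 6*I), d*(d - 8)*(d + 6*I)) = d^2 + d*(-8 + 6*I) - 48*I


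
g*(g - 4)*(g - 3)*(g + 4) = g^4 - 3*g^3 - 16*g^2 + 48*g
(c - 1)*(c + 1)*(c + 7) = c^3 + 7*c^2 - c - 7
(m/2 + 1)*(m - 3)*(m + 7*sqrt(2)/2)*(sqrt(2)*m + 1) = sqrt(2)*m^4/2 - sqrt(2)*m^3/2 + 4*m^3 - 4*m^2 - 5*sqrt(2)*m^2/4 - 24*m - 7*sqrt(2)*m/4 - 21*sqrt(2)/2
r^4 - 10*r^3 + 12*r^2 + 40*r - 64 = (r - 8)*(r - 2)^2*(r + 2)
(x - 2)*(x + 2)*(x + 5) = x^3 + 5*x^2 - 4*x - 20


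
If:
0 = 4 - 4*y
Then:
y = 1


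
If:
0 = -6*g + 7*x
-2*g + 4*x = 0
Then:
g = 0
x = 0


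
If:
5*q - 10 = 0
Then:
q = 2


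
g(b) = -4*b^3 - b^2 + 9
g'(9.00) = -990.00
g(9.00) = -2988.00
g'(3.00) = -114.00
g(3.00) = -108.00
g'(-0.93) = -8.52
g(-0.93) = 11.35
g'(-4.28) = -211.26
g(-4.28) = 304.29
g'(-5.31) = -327.73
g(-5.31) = 579.69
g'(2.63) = -88.26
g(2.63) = -70.68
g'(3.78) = -179.02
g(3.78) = -221.33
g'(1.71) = -38.51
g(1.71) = -13.92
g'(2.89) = -106.01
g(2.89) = -95.90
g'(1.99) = -51.50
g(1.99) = -26.48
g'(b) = -12*b^2 - 2*b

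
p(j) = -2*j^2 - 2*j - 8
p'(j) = -4*j - 2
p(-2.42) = -14.87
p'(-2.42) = 7.68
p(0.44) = -9.27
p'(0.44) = -3.76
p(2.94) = -31.17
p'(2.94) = -13.76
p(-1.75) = -10.62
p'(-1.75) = 5.00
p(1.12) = -12.75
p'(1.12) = -6.48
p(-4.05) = -32.70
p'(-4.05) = 14.20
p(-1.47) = -9.38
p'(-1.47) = 3.88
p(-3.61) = -26.84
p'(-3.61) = 12.44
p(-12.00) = -272.00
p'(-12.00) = 46.00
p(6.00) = -92.00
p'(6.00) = -26.00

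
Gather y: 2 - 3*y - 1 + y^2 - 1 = y^2 - 3*y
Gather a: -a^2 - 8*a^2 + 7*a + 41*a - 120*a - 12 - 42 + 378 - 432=-9*a^2 - 72*a - 108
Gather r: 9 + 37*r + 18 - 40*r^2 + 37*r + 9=-40*r^2 + 74*r + 36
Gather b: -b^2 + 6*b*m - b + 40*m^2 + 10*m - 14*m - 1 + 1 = -b^2 + b*(6*m - 1) + 40*m^2 - 4*m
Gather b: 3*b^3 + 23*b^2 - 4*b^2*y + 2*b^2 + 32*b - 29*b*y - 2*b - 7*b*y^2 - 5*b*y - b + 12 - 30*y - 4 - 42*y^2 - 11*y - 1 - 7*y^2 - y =3*b^3 + b^2*(25 - 4*y) + b*(-7*y^2 - 34*y + 29) - 49*y^2 - 42*y + 7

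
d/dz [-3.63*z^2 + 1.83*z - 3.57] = 1.83 - 7.26*z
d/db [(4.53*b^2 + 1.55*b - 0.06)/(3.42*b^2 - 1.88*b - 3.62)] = (-13.8174*b^2 - 32.3868*b - 5.7238)/(11.6964*b^4 - 12.8592*b^3 - 21.2264*b^2 + 13.6112*b + 13.1044)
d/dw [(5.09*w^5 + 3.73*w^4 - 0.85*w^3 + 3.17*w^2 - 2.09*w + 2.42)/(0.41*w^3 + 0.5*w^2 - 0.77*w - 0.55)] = (4.1738*w^7 + 9.1643*w^6 - 11.9472*w^5 - 24.3385*w^4 - 5.1832*w^3 - 2.97*w^2 - 5.907*w + 3.0129)/(0.1681*w^6 + 0.41*w^5 - 0.3814*w^4 - 1.221*w^3 + 0.0428999999999999*w^2 + 0.847*w + 0.3025)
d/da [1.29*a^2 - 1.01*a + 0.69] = 2.58*a - 1.01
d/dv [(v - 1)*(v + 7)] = 2*v + 6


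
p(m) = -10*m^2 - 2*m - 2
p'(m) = -20*m - 2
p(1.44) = -25.62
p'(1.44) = -30.80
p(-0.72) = -5.74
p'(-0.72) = 12.40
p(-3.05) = -88.92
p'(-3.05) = 59.00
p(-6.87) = -460.23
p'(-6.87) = 135.40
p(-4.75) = -218.12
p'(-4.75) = 93.00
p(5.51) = -316.62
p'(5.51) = -112.20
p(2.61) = -75.34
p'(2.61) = -54.20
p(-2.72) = -70.54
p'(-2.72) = 52.40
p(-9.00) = -794.00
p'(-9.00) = 178.00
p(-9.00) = -794.00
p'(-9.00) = 178.00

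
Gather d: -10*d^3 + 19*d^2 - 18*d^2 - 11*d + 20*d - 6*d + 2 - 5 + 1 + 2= -10*d^3 + d^2 + 3*d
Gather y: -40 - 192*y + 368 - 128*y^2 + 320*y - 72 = -128*y^2 + 128*y + 256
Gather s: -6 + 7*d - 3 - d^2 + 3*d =-d^2 + 10*d - 9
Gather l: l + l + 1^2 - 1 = 2*l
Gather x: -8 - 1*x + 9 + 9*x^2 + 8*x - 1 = 9*x^2 + 7*x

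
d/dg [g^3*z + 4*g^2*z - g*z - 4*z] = z*(3*g^2 + 8*g - 1)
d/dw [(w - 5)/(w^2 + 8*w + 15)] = (w^2 + 8*w - 2*(w - 5)*(w + 4) + 15)/(w^2 + 8*w + 15)^2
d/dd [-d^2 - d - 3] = -2*d - 1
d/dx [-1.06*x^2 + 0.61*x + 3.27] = 0.61 - 2.12*x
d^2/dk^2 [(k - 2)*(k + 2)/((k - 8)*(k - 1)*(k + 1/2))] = 4*(4*k^6 - 138*k^4 + 1095*k^3 - 3228*k^2 + 1620*k - 676)/(8*k^9 - 204*k^8 + 1818*k^7 - 6245*k^6 + 4731*k^5 + 5109*k^4 - 4985*k^3 - 2088*k^2 + 1344*k + 512)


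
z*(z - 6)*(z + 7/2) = z^3 - 5*z^2/2 - 21*z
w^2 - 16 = (w - 4)*(w + 4)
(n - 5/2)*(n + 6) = n^2 + 7*n/2 - 15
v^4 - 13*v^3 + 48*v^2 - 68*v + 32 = (v - 8)*(v - 2)^2*(v - 1)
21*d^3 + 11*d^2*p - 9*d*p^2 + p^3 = (-7*d + p)*(-3*d + p)*(d + p)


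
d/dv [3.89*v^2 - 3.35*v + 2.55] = 7.78*v - 3.35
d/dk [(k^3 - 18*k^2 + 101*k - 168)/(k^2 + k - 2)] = (k^4 + 2*k^3 - 125*k^2 + 408*k - 34)/(k^4 + 2*k^3 - 3*k^2 - 4*k + 4)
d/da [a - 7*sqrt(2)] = 1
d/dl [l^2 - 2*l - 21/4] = 2*l - 2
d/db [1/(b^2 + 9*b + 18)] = (-2*b - 9)/(b^2 + 9*b + 18)^2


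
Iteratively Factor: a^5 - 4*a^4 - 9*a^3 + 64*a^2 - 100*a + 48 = (a - 2)*(a^4 - 2*a^3 - 13*a^2 + 38*a - 24) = (a - 3)*(a - 2)*(a^3 + a^2 - 10*a + 8) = (a - 3)*(a - 2)*(a - 1)*(a^2 + 2*a - 8) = (a - 3)*(a - 2)^2*(a - 1)*(a + 4)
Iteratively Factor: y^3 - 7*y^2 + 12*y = (y - 4)*(y^2 - 3*y) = (y - 4)*(y - 3)*(y)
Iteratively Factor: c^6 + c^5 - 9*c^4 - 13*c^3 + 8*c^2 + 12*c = (c)*(c^5 + c^4 - 9*c^3 - 13*c^2 + 8*c + 12) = c*(c + 2)*(c^4 - c^3 - 7*c^2 + c + 6) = c*(c - 3)*(c + 2)*(c^3 + 2*c^2 - c - 2) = c*(c - 3)*(c + 1)*(c + 2)*(c^2 + c - 2) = c*(c - 3)*(c - 1)*(c + 1)*(c + 2)*(c + 2)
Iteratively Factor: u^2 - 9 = (u + 3)*(u - 3)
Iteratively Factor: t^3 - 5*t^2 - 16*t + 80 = (t - 4)*(t^2 - t - 20) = (t - 5)*(t - 4)*(t + 4)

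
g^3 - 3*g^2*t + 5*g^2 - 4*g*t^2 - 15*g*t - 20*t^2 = (g + 5)*(g - 4*t)*(g + t)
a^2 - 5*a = a*(a - 5)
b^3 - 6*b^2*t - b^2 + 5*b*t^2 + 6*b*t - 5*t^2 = (b - 1)*(b - 5*t)*(b - t)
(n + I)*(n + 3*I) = n^2 + 4*I*n - 3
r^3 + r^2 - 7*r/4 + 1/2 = (r - 1/2)^2*(r + 2)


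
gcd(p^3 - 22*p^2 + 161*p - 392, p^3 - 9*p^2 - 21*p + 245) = p^2 - 14*p + 49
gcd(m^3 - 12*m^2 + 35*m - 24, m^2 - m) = m - 1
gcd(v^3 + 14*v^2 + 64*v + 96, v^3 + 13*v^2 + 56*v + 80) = v^2 + 8*v + 16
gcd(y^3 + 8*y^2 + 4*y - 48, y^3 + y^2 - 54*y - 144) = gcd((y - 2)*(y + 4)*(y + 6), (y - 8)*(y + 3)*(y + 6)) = y + 6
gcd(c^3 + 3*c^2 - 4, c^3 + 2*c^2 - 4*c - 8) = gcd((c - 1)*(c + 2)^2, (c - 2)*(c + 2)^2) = c^2 + 4*c + 4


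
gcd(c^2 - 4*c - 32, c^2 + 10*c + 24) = c + 4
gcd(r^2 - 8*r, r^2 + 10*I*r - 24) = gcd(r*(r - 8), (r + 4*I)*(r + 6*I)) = 1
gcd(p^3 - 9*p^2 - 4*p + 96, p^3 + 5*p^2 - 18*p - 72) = p^2 - p - 12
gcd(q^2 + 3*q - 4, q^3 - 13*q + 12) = q^2 + 3*q - 4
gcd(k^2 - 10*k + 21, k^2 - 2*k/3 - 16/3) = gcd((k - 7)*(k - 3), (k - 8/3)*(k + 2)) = 1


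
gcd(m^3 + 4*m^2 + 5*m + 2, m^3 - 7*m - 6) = m^2 + 3*m + 2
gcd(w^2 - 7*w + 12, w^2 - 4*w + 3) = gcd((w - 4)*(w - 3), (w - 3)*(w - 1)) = w - 3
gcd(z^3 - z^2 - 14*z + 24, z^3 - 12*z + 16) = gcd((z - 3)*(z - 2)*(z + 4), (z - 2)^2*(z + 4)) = z^2 + 2*z - 8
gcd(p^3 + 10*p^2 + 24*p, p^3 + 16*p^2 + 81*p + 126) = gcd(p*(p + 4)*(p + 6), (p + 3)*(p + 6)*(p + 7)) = p + 6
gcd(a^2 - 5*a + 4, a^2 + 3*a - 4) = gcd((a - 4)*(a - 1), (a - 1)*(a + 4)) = a - 1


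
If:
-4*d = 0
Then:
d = 0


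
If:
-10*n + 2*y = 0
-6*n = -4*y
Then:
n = 0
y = 0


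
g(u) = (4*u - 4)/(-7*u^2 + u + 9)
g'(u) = (4*u - 4)*(14*u - 1)/(-7*u^2 + u + 9)^2 + 4/(-7*u^2 + u + 9) = 4*(-7*u^2 + u + (u - 1)*(14*u - 1) + 9)/(-7*u^2 + u + 9)^2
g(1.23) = -2.55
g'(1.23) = 103.85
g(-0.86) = -2.51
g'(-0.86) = 12.40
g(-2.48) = 0.38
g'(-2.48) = 0.26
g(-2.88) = 0.30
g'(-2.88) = 0.16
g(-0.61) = -1.11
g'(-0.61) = 2.53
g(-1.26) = 2.68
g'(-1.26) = 13.62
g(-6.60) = 0.10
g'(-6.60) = 0.02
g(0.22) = -0.35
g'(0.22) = 0.37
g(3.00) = -0.16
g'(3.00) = 0.05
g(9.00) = -0.06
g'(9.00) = 0.01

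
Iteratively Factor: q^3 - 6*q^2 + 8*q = (q)*(q^2 - 6*q + 8) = q*(q - 4)*(q - 2)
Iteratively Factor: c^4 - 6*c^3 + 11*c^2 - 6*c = (c - 1)*(c^3 - 5*c^2 + 6*c) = c*(c - 1)*(c^2 - 5*c + 6) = c*(c - 2)*(c - 1)*(c - 3)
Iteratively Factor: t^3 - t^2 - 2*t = (t + 1)*(t^2 - 2*t) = (t - 2)*(t + 1)*(t)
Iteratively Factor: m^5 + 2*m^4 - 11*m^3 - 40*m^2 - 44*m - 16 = (m - 4)*(m^4 + 6*m^3 + 13*m^2 + 12*m + 4) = (m - 4)*(m + 1)*(m^3 + 5*m^2 + 8*m + 4) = (m - 4)*(m + 1)*(m + 2)*(m^2 + 3*m + 2) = (m - 4)*(m + 1)^2*(m + 2)*(m + 2)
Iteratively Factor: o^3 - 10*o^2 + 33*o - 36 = (o - 4)*(o^2 - 6*o + 9) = (o - 4)*(o - 3)*(o - 3)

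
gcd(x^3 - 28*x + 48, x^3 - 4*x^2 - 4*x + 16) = x^2 - 6*x + 8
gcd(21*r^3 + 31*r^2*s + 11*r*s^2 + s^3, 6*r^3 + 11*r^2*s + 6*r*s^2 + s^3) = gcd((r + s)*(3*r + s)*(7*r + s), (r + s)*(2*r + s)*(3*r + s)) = 3*r^2 + 4*r*s + s^2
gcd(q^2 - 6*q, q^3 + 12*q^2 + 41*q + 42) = 1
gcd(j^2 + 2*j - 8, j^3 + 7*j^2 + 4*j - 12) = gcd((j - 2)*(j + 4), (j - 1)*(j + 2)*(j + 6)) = 1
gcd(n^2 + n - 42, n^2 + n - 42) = n^2 + n - 42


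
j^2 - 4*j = j*(j - 4)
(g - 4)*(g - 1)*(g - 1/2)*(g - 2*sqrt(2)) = g^4 - 11*g^3/2 - 2*sqrt(2)*g^3 + 13*g^2/2 + 11*sqrt(2)*g^2 - 13*sqrt(2)*g - 2*g + 4*sqrt(2)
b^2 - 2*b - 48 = (b - 8)*(b + 6)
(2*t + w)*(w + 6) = 2*t*w + 12*t + w^2 + 6*w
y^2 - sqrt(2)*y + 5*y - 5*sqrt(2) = (y + 5)*(y - sqrt(2))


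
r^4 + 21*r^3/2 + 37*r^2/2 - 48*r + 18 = (r - 1)*(r - 1/2)*(r + 6)^2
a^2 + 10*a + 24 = (a + 4)*(a + 6)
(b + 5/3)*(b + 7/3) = b^2 + 4*b + 35/9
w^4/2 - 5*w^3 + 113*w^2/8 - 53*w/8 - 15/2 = (w/2 + 1/4)*(w - 5)*(w - 4)*(w - 3/2)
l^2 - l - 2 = (l - 2)*(l + 1)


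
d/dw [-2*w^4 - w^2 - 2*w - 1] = -8*w^3 - 2*w - 2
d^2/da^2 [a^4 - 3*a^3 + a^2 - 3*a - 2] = 12*a^2 - 18*a + 2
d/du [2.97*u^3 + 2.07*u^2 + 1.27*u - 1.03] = 8.91*u^2 + 4.14*u + 1.27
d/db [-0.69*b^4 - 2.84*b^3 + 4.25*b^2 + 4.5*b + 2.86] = -2.76*b^3 - 8.52*b^2 + 8.5*b + 4.5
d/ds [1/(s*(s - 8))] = 2*(4 - s)/(s^2*(s^2 - 16*s + 64))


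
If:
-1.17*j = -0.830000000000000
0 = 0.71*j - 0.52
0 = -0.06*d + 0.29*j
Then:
No Solution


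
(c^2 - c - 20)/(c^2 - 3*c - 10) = (c + 4)/(c + 2)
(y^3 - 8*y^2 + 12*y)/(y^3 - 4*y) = (y - 6)/(y + 2)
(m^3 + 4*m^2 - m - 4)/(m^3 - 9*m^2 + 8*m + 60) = (m^3 + 4*m^2 - m - 4)/(m^3 - 9*m^2 + 8*m + 60)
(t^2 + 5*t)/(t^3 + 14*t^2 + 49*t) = (t + 5)/(t^2 + 14*t + 49)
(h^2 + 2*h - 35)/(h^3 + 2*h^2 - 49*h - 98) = (h - 5)/(h^2 - 5*h - 14)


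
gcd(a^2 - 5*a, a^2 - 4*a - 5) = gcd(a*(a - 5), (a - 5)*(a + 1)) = a - 5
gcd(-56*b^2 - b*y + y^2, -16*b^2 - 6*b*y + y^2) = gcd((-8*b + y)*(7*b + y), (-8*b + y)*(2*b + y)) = -8*b + y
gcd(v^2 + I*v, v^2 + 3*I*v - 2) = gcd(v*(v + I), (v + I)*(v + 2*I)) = v + I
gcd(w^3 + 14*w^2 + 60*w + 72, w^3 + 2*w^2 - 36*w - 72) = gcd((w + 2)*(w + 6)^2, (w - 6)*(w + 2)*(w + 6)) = w^2 + 8*w + 12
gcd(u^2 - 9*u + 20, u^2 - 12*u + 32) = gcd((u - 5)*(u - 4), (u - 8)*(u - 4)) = u - 4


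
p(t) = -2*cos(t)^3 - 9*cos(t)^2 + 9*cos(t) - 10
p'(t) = 6*sin(t)*cos(t)^2 + 18*sin(t)*cos(t) - 9*sin(t) = 3*(6*cos(t) + cos(2*t) - 2)*sin(t)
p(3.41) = -25.25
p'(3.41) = 5.51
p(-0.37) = -11.05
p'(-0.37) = -4.70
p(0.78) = -8.87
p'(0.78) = 4.80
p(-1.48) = -9.26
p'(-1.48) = 7.29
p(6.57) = -11.41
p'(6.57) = 3.90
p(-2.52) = -22.19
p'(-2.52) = 11.45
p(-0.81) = -8.73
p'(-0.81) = -4.54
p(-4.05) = -18.47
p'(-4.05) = -14.04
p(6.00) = -11.43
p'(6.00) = -3.86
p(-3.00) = -25.79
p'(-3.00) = 2.95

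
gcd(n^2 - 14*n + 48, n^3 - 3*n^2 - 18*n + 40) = 1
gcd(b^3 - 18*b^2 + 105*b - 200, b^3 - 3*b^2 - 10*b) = b - 5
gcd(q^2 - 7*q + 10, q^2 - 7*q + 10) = q^2 - 7*q + 10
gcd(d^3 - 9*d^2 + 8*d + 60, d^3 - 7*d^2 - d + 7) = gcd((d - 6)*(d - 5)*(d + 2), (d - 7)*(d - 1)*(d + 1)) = 1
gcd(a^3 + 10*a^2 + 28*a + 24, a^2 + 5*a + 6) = a + 2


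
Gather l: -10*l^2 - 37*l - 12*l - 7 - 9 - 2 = -10*l^2 - 49*l - 18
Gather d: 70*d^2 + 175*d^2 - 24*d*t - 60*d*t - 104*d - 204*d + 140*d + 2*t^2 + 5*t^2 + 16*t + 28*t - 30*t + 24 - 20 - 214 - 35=245*d^2 + d*(-84*t - 168) + 7*t^2 + 14*t - 245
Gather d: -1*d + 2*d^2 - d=2*d^2 - 2*d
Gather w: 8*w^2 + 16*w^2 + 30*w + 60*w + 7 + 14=24*w^2 + 90*w + 21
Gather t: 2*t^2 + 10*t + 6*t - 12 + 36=2*t^2 + 16*t + 24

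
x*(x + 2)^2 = x^3 + 4*x^2 + 4*x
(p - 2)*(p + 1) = p^2 - p - 2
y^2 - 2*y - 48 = (y - 8)*(y + 6)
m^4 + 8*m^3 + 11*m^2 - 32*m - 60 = (m - 2)*(m + 2)*(m + 3)*(m + 5)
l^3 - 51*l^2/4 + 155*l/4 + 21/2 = (l - 7)*(l - 6)*(l + 1/4)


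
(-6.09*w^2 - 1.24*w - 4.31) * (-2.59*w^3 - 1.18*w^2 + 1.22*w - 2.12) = 15.7731*w^5 + 10.3978*w^4 + 5.1963*w^3 + 16.4838*w^2 - 2.6294*w + 9.1372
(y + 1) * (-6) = -6*y - 6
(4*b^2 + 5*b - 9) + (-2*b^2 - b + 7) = 2*b^2 + 4*b - 2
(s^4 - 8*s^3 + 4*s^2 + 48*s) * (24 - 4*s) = -4*s^5 + 56*s^4 - 208*s^3 - 96*s^2 + 1152*s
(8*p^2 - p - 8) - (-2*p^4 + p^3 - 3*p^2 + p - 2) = 2*p^4 - p^3 + 11*p^2 - 2*p - 6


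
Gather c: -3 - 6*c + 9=6 - 6*c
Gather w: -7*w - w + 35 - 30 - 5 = -8*w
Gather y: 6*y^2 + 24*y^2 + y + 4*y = 30*y^2 + 5*y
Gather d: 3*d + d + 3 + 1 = 4*d + 4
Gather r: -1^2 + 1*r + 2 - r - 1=0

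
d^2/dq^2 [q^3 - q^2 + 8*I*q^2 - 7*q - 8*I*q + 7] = 6*q - 2 + 16*I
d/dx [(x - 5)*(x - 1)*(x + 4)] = 3*x^2 - 4*x - 19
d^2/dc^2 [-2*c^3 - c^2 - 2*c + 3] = -12*c - 2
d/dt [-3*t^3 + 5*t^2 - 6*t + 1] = -9*t^2 + 10*t - 6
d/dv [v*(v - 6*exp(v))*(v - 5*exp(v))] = -11*v^2*exp(v) + 3*v^2 + 60*v*exp(2*v) - 22*v*exp(v) + 30*exp(2*v)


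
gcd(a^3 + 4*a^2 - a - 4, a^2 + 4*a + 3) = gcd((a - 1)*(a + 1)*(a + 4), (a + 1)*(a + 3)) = a + 1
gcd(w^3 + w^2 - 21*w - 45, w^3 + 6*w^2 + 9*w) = w^2 + 6*w + 9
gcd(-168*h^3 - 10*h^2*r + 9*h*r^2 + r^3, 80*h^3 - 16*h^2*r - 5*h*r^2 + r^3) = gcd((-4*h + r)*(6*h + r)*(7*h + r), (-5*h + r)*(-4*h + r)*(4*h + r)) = -4*h + r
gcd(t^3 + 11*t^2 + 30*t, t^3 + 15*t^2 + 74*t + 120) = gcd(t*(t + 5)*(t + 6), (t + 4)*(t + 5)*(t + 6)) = t^2 + 11*t + 30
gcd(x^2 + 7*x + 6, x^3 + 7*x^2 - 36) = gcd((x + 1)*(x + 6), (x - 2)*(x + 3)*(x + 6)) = x + 6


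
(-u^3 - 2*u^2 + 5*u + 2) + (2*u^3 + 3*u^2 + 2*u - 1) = u^3 + u^2 + 7*u + 1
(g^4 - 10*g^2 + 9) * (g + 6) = g^5 + 6*g^4 - 10*g^3 - 60*g^2 + 9*g + 54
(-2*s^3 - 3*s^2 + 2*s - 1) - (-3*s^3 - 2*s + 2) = s^3 - 3*s^2 + 4*s - 3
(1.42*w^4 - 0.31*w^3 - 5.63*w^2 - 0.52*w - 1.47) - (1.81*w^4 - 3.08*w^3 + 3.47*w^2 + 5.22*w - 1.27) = -0.39*w^4 + 2.77*w^3 - 9.1*w^2 - 5.74*w - 0.2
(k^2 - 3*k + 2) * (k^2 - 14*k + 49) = k^4 - 17*k^3 + 93*k^2 - 175*k + 98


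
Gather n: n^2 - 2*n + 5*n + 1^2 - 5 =n^2 + 3*n - 4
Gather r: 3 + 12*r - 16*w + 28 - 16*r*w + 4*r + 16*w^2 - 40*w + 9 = r*(16 - 16*w) + 16*w^2 - 56*w + 40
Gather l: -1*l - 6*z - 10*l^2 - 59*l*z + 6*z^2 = -10*l^2 + l*(-59*z - 1) + 6*z^2 - 6*z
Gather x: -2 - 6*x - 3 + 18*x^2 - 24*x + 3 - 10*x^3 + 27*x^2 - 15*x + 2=-10*x^3 + 45*x^2 - 45*x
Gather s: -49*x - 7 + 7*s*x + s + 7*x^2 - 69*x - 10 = s*(7*x + 1) + 7*x^2 - 118*x - 17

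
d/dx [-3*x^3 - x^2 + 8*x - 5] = -9*x^2 - 2*x + 8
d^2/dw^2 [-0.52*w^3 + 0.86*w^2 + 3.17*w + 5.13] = 1.72 - 3.12*w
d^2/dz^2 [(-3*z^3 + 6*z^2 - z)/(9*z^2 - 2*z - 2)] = 2*(-39*z^3 + 288*z^2 - 90*z + 28)/(729*z^6 - 486*z^5 - 378*z^4 + 208*z^3 + 84*z^2 - 24*z - 8)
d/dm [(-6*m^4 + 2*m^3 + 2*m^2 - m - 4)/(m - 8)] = 2*(-9*m^4 + 98*m^3 - 23*m^2 - 16*m + 6)/(m^2 - 16*m + 64)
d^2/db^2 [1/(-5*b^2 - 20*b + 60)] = 2*(b^2 + 4*b - 4*(b + 2)^2 - 12)/(5*(b^2 + 4*b - 12)^3)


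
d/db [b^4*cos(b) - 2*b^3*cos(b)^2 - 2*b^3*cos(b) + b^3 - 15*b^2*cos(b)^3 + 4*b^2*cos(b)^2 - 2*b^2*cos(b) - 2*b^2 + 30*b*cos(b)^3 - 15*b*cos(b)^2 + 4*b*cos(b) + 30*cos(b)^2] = -b^4*sin(b) + 2*b^3*sin(b) + 2*b^3*sin(2*b) + 4*b^3*cos(b) + 53*b^2*sin(b)/4 - 4*b^2*sin(2*b) + 45*b^2*sin(3*b)/4 - 6*b^2*cos(b) - 3*b^2*cos(2*b) - 53*b*sin(b)/2 + 15*b*sin(2*b) - 45*b*sin(3*b)/2 - 53*b*cos(b)/2 + 4*b*cos(2*b) - 15*b*cos(3*b)/2 - 30*sin(2*b) + 53*cos(b)/2 - 15*cos(2*b)/2 + 15*cos(3*b)/2 - 15/2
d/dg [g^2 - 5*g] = 2*g - 5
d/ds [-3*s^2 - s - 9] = -6*s - 1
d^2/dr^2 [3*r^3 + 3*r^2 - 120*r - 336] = 18*r + 6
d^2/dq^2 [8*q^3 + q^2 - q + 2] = 48*q + 2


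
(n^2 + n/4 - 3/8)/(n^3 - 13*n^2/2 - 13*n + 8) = (n + 3/4)/(n^2 - 6*n - 16)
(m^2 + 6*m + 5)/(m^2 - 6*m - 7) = (m + 5)/(m - 7)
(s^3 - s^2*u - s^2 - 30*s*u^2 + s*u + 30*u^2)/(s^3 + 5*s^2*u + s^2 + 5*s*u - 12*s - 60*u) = (s^2 - 6*s*u - s + 6*u)/(s^2 + s - 12)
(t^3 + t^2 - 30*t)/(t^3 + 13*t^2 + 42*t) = (t - 5)/(t + 7)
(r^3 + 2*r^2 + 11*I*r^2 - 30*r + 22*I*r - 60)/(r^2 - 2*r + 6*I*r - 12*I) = (r^2 + r*(2 + 5*I) + 10*I)/(r - 2)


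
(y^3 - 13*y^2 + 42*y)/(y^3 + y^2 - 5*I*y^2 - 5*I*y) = (y^2 - 13*y + 42)/(y^2 + y - 5*I*y - 5*I)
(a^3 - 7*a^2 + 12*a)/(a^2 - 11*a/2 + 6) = 2*a*(a - 3)/(2*a - 3)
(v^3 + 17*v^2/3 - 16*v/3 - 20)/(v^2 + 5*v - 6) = (3*v^2 - v - 10)/(3*(v - 1))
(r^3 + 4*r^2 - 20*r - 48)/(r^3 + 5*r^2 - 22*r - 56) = (r + 6)/(r + 7)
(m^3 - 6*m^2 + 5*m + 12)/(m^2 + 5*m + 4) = (m^2 - 7*m + 12)/(m + 4)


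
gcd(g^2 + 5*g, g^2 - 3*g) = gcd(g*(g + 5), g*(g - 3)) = g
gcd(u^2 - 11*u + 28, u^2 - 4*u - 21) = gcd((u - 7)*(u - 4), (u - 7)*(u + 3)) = u - 7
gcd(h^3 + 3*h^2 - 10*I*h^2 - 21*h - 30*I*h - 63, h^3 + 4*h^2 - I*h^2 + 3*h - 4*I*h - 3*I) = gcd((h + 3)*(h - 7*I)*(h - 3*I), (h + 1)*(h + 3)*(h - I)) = h + 3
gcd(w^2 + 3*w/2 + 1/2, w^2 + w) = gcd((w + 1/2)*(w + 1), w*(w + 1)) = w + 1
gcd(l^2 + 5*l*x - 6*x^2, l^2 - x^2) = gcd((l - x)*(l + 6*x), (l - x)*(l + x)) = -l + x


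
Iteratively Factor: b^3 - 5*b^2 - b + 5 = (b - 5)*(b^2 - 1) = (b - 5)*(b + 1)*(b - 1)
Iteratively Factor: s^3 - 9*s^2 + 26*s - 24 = (s - 3)*(s^2 - 6*s + 8) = (s - 3)*(s - 2)*(s - 4)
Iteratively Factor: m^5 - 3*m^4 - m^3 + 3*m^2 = (m - 3)*(m^4 - m^2) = m*(m - 3)*(m^3 - m) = m*(m - 3)*(m - 1)*(m^2 + m) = m^2*(m - 3)*(m - 1)*(m + 1)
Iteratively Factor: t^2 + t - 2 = (t - 1)*(t + 2)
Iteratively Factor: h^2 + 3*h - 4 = (h - 1)*(h + 4)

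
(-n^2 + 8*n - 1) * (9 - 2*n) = 2*n^3 - 25*n^2 + 74*n - 9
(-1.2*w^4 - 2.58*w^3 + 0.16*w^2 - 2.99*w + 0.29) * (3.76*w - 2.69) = -4.512*w^5 - 6.4728*w^4 + 7.5418*w^3 - 11.6728*w^2 + 9.1335*w - 0.7801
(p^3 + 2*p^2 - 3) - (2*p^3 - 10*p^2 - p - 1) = -p^3 + 12*p^2 + p - 2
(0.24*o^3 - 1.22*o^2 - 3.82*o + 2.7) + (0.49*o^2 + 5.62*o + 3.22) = 0.24*o^3 - 0.73*o^2 + 1.8*o + 5.92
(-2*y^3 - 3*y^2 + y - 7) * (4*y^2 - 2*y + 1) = -8*y^5 - 8*y^4 + 8*y^3 - 33*y^2 + 15*y - 7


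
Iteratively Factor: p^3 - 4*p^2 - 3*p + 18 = (p - 3)*(p^2 - p - 6) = (p - 3)*(p + 2)*(p - 3)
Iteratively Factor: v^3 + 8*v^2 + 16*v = (v + 4)*(v^2 + 4*v) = v*(v + 4)*(v + 4)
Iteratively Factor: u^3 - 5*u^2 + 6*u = (u)*(u^2 - 5*u + 6) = u*(u - 2)*(u - 3)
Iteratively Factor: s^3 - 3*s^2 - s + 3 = (s - 1)*(s^2 - 2*s - 3) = (s - 1)*(s + 1)*(s - 3)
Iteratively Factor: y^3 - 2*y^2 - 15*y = (y - 5)*(y^2 + 3*y) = y*(y - 5)*(y + 3)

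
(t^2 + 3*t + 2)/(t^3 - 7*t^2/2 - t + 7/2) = 2*(t + 2)/(2*t^2 - 9*t + 7)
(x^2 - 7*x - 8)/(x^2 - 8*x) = (x + 1)/x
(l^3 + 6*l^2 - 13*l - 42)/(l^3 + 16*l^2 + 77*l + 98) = (l - 3)/(l + 7)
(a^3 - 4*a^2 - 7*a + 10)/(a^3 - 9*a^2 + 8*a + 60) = (a - 1)/(a - 6)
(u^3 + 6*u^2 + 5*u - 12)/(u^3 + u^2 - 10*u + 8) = (u + 3)/(u - 2)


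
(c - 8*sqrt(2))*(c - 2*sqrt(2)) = c^2 - 10*sqrt(2)*c + 32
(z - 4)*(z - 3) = z^2 - 7*z + 12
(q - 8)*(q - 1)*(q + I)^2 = q^4 - 9*q^3 + 2*I*q^3 + 7*q^2 - 18*I*q^2 + 9*q + 16*I*q - 8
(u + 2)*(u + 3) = u^2 + 5*u + 6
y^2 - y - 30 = (y - 6)*(y + 5)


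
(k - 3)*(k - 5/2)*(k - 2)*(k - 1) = k^4 - 17*k^3/2 + 26*k^2 - 67*k/2 + 15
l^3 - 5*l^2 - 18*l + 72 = (l - 6)*(l - 3)*(l + 4)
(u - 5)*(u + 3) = u^2 - 2*u - 15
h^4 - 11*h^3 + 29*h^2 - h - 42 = (h - 7)*(h - 3)*(h - 2)*(h + 1)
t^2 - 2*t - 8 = (t - 4)*(t + 2)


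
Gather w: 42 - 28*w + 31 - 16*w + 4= 77 - 44*w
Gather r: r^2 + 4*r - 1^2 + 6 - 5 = r^2 + 4*r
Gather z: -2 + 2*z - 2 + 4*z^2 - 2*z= 4*z^2 - 4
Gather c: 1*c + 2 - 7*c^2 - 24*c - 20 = -7*c^2 - 23*c - 18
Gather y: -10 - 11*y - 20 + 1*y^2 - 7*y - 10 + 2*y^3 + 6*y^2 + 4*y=2*y^3 + 7*y^2 - 14*y - 40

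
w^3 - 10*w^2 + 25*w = w*(w - 5)^2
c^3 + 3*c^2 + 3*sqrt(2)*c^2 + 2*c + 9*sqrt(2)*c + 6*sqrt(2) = (c + 1)*(c + 2)*(c + 3*sqrt(2))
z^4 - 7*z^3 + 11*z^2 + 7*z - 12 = (z - 4)*(z - 3)*(z - 1)*(z + 1)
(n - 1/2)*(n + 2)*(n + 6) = n^3 + 15*n^2/2 + 8*n - 6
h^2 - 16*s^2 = (h - 4*s)*(h + 4*s)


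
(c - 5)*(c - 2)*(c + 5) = c^3 - 2*c^2 - 25*c + 50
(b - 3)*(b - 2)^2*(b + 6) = b^4 - b^3 - 26*b^2 + 84*b - 72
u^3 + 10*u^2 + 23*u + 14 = (u + 1)*(u + 2)*(u + 7)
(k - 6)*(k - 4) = k^2 - 10*k + 24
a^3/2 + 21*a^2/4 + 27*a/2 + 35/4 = (a/2 + 1/2)*(a + 5/2)*(a + 7)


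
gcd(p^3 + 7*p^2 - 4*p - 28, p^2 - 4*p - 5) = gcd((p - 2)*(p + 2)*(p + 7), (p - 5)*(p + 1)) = 1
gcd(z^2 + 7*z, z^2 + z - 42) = z + 7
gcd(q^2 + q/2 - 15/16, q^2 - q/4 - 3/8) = q - 3/4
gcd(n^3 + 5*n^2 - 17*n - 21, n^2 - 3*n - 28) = 1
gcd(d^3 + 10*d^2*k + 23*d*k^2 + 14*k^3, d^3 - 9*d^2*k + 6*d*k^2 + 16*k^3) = d + k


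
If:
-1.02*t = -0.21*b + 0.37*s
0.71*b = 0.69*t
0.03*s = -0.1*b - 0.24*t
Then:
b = 0.00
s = 0.00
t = 0.00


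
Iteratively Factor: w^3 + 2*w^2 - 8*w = (w + 4)*(w^2 - 2*w) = w*(w + 4)*(w - 2)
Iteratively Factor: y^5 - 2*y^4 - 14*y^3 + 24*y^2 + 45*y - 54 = (y + 2)*(y^4 - 4*y^3 - 6*y^2 + 36*y - 27) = (y + 2)*(y + 3)*(y^3 - 7*y^2 + 15*y - 9) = (y - 3)*(y + 2)*(y + 3)*(y^2 - 4*y + 3) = (y - 3)*(y - 1)*(y + 2)*(y + 3)*(y - 3)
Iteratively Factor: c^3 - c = (c + 1)*(c^2 - c) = (c - 1)*(c + 1)*(c)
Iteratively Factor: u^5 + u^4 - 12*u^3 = (u - 3)*(u^4 + 4*u^3) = u*(u - 3)*(u^3 + 4*u^2) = u^2*(u - 3)*(u^2 + 4*u) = u^2*(u - 3)*(u + 4)*(u)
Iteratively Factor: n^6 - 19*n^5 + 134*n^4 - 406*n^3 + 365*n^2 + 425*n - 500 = (n - 4)*(n^5 - 15*n^4 + 74*n^3 - 110*n^2 - 75*n + 125) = (n - 4)*(n + 1)*(n^4 - 16*n^3 + 90*n^2 - 200*n + 125) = (n - 5)*(n - 4)*(n + 1)*(n^3 - 11*n^2 + 35*n - 25) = (n - 5)^2*(n - 4)*(n + 1)*(n^2 - 6*n + 5) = (n - 5)^3*(n - 4)*(n + 1)*(n - 1)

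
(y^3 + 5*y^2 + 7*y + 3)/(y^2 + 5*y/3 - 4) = 3*(y^2 + 2*y + 1)/(3*y - 4)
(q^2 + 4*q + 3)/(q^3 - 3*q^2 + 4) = (q + 3)/(q^2 - 4*q + 4)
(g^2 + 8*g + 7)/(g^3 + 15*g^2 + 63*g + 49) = 1/(g + 7)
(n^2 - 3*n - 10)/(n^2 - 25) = (n + 2)/(n + 5)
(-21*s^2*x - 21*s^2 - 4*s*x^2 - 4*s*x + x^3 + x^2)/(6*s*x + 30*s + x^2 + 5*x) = (-21*s^2*x - 21*s^2 - 4*s*x^2 - 4*s*x + x^3 + x^2)/(6*s*x + 30*s + x^2 + 5*x)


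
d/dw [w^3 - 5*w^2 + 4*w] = 3*w^2 - 10*w + 4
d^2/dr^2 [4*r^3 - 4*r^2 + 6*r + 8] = 24*r - 8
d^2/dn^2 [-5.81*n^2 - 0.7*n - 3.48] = -11.6200000000000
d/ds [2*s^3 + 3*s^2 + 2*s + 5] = 6*s^2 + 6*s + 2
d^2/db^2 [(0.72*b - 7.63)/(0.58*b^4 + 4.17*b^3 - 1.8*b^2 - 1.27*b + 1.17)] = (2.906496*b^7 - 23.472368*b^6 - 483.007572*b^5 - 1477.988532*b^4 + 941.333368*b^3 + 114.098022*b^2 + 127.800882*b - 54.610718)/(0.195112*b^12 + 4.208364*b^11 + 28.440126*b^10 + 45.109149*b^9 - 105.511428*b^8 - 0.785457000000001*b^7 + 107.876325*b^6 - 50.030073*b^5 - 32.132592*b^4 + 31.124276*b^3 - 1.730781*b^2 - 5.215509*b + 1.601613)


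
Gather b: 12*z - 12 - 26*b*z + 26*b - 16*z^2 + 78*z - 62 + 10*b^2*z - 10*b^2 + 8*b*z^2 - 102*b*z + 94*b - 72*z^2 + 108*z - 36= b^2*(10*z - 10) + b*(8*z^2 - 128*z + 120) - 88*z^2 + 198*z - 110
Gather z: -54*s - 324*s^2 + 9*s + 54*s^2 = -270*s^2 - 45*s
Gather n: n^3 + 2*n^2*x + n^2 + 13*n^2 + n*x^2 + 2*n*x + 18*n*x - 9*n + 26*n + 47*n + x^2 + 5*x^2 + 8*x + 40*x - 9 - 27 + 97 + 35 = n^3 + n^2*(2*x + 14) + n*(x^2 + 20*x + 64) + 6*x^2 + 48*x + 96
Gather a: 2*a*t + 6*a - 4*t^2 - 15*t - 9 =a*(2*t + 6) - 4*t^2 - 15*t - 9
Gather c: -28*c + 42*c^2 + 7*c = 42*c^2 - 21*c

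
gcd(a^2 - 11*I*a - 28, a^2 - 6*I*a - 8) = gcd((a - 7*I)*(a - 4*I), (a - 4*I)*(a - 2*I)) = a - 4*I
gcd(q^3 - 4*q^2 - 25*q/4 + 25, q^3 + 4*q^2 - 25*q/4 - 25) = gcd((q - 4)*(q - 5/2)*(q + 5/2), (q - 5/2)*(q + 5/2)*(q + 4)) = q^2 - 25/4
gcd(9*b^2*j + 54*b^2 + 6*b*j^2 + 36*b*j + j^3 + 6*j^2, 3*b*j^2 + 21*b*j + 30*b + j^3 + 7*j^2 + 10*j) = 3*b + j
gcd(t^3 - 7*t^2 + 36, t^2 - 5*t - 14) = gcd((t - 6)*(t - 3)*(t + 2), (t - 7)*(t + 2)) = t + 2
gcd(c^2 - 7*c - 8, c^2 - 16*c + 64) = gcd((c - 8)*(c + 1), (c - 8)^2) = c - 8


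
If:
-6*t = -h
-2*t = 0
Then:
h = 0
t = 0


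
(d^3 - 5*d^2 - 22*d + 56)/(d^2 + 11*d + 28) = (d^2 - 9*d + 14)/(d + 7)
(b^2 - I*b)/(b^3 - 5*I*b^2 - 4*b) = 1/(b - 4*I)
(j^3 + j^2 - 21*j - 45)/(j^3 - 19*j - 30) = (j + 3)/(j + 2)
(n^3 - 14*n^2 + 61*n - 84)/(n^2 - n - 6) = (n^2 - 11*n + 28)/(n + 2)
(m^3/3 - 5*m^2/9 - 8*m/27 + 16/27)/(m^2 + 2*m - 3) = (9*m^3 - 15*m^2 - 8*m + 16)/(27*(m^2 + 2*m - 3))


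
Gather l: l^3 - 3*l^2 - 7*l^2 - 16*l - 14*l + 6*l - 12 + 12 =l^3 - 10*l^2 - 24*l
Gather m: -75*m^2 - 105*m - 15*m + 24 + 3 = -75*m^2 - 120*m + 27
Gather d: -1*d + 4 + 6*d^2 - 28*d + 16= 6*d^2 - 29*d + 20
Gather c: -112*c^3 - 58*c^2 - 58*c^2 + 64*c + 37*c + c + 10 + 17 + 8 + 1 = -112*c^3 - 116*c^2 + 102*c + 36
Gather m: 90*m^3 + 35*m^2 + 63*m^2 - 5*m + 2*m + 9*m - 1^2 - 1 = 90*m^3 + 98*m^2 + 6*m - 2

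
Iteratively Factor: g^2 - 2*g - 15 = (g - 5)*(g + 3)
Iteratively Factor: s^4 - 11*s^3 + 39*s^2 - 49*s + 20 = (s - 1)*(s^3 - 10*s^2 + 29*s - 20) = (s - 4)*(s - 1)*(s^2 - 6*s + 5) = (s - 4)*(s - 1)^2*(s - 5)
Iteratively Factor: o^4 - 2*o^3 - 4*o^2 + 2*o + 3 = (o + 1)*(o^3 - 3*o^2 - o + 3) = (o + 1)^2*(o^2 - 4*o + 3) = (o - 3)*(o + 1)^2*(o - 1)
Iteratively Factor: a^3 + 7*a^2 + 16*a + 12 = (a + 2)*(a^2 + 5*a + 6) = (a + 2)*(a + 3)*(a + 2)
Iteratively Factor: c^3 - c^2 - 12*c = (c + 3)*(c^2 - 4*c) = (c - 4)*(c + 3)*(c)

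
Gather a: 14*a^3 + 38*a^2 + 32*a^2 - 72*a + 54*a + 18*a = 14*a^3 + 70*a^2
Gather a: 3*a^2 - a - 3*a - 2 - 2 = 3*a^2 - 4*a - 4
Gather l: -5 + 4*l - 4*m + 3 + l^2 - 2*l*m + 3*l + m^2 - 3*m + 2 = l^2 + l*(7 - 2*m) + m^2 - 7*m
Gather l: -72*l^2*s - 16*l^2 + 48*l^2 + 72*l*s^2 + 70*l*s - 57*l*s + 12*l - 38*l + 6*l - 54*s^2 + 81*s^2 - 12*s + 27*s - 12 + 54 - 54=l^2*(32 - 72*s) + l*(72*s^2 + 13*s - 20) + 27*s^2 + 15*s - 12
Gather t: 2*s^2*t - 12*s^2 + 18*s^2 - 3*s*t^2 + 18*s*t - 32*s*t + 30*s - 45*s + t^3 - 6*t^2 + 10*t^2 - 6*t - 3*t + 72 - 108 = 6*s^2 - 15*s + t^3 + t^2*(4 - 3*s) + t*(2*s^2 - 14*s - 9) - 36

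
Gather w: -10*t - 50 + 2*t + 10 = -8*t - 40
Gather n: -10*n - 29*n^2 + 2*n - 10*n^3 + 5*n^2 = -10*n^3 - 24*n^2 - 8*n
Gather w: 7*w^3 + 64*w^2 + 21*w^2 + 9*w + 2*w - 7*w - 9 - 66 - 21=7*w^3 + 85*w^2 + 4*w - 96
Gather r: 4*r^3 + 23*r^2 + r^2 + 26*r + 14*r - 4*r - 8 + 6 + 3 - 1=4*r^3 + 24*r^2 + 36*r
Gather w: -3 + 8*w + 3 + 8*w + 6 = 16*w + 6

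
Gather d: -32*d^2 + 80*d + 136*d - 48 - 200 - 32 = -32*d^2 + 216*d - 280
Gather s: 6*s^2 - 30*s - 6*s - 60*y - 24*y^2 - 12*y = 6*s^2 - 36*s - 24*y^2 - 72*y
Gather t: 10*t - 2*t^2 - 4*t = -2*t^2 + 6*t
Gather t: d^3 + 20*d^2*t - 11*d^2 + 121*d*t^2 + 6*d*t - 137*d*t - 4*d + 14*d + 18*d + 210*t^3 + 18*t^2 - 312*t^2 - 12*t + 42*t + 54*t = d^3 - 11*d^2 + 28*d + 210*t^3 + t^2*(121*d - 294) + t*(20*d^2 - 131*d + 84)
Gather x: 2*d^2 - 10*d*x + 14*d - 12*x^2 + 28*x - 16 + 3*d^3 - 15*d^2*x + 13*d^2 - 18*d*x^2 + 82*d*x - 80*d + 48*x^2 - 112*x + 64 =3*d^3 + 15*d^2 - 66*d + x^2*(36 - 18*d) + x*(-15*d^2 + 72*d - 84) + 48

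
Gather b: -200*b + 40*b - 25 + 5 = -160*b - 20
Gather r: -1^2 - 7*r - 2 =-7*r - 3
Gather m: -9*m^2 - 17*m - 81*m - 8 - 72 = -9*m^2 - 98*m - 80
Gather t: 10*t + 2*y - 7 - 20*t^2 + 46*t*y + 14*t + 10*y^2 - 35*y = -20*t^2 + t*(46*y + 24) + 10*y^2 - 33*y - 7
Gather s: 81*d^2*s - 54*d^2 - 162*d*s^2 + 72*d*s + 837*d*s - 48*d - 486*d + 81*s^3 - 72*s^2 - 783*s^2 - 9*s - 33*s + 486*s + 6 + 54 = -54*d^2 - 534*d + 81*s^3 + s^2*(-162*d - 855) + s*(81*d^2 + 909*d + 444) + 60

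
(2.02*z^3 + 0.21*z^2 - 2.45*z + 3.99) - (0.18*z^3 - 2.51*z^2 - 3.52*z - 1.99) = 1.84*z^3 + 2.72*z^2 + 1.07*z + 5.98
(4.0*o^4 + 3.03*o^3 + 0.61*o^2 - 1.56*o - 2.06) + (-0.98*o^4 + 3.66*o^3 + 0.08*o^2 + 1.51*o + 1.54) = 3.02*o^4 + 6.69*o^3 + 0.69*o^2 - 0.05*o - 0.52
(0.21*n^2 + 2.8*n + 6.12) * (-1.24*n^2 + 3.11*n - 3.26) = -0.2604*n^4 - 2.8189*n^3 + 0.434599999999999*n^2 + 9.9052*n - 19.9512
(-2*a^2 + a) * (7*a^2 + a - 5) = -14*a^4 + 5*a^3 + 11*a^2 - 5*a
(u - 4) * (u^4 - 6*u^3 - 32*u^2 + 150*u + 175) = u^5 - 10*u^4 - 8*u^3 + 278*u^2 - 425*u - 700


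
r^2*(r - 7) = r^3 - 7*r^2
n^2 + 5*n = n*(n + 5)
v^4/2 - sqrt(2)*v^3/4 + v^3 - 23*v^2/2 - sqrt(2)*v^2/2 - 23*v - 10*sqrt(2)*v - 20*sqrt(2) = (v/2 + 1)*(v - 4*sqrt(2))*(v + sqrt(2))*(v + 5*sqrt(2)/2)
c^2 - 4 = (c - 2)*(c + 2)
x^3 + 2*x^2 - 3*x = x*(x - 1)*(x + 3)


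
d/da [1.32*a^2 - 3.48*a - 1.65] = 2.64*a - 3.48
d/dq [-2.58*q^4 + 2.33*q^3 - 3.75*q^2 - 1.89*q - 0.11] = -10.32*q^3 + 6.99*q^2 - 7.5*q - 1.89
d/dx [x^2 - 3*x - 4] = 2*x - 3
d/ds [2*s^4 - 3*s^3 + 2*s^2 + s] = 8*s^3 - 9*s^2 + 4*s + 1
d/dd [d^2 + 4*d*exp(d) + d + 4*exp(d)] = 4*d*exp(d) + 2*d + 8*exp(d) + 1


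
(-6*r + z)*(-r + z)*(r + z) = 6*r^3 - r^2*z - 6*r*z^2 + z^3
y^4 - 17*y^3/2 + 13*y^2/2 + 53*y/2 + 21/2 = (y - 7)*(y - 3)*(y + 1/2)*(y + 1)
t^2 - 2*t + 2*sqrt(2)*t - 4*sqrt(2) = (t - 2)*(t + 2*sqrt(2))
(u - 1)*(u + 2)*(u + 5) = u^3 + 6*u^2 + 3*u - 10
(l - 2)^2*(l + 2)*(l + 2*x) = l^4 + 2*l^3*x - 2*l^3 - 4*l^2*x - 4*l^2 - 8*l*x + 8*l + 16*x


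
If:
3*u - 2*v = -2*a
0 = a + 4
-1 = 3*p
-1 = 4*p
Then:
No Solution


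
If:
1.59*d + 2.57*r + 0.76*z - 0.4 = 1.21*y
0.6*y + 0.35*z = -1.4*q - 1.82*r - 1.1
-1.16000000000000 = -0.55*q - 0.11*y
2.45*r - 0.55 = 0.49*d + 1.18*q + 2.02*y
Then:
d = -0.316346133034143*z - 0.128197269178489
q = 0.0285487297344576*z + 2.87047994224953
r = -0.167209907925752*z - 1.55742023058983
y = -0.142743648672288*z - 3.8069451657931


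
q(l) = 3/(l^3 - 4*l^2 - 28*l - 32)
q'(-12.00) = 0.00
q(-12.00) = 0.00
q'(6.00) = -0.00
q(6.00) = -0.02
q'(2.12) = 0.01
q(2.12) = -0.03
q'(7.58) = -0.17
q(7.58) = -0.08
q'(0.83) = 0.03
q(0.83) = -0.05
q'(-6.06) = -0.01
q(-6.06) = -0.01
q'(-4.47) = -0.04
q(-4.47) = -0.04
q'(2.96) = 0.00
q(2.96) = -0.02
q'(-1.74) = 34.58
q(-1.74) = -4.56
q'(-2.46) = -6.02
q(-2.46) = -1.36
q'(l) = 3*(-3*l^2 + 8*l + 28)/(l^3 - 4*l^2 - 28*l - 32)^2 = 3*(-3*l^2 + 8*l + 28)/(-l^3 + 4*l^2 + 28*l + 32)^2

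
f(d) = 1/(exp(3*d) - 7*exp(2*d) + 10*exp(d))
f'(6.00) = 0.00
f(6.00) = 0.00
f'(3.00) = 0.00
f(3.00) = 0.00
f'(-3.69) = -4.00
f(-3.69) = 4.08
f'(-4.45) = -8.56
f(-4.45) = 8.63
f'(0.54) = 3.48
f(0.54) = 0.62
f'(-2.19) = -0.89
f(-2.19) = 0.97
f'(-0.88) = -0.21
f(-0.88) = 0.33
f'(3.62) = -0.00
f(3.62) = 0.00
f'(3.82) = -0.00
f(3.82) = 0.00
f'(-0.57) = -0.13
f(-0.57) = 0.28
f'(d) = (-3*exp(3*d) + 14*exp(2*d) - 10*exp(d))/(exp(3*d) - 7*exp(2*d) + 10*exp(d))^2 = (-3*exp(2*d) + 14*exp(d) - 10)*exp(-d)/(exp(2*d) - 7*exp(d) + 10)^2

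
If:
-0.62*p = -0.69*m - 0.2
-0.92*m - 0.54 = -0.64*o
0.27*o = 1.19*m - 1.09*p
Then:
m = -1.41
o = -1.18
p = -1.25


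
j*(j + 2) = j^2 + 2*j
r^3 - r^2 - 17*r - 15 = (r - 5)*(r + 1)*(r + 3)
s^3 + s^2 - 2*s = s*(s - 1)*(s + 2)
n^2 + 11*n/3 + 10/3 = (n + 5/3)*(n + 2)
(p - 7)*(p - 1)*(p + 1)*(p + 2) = p^4 - 5*p^3 - 15*p^2 + 5*p + 14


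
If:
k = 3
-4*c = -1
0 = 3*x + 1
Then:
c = 1/4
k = 3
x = -1/3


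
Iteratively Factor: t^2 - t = (t)*(t - 1)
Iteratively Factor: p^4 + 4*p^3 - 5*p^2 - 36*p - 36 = (p + 3)*(p^3 + p^2 - 8*p - 12) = (p + 2)*(p + 3)*(p^2 - p - 6) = (p - 3)*(p + 2)*(p + 3)*(p + 2)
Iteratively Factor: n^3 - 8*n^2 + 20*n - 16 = (n - 2)*(n^2 - 6*n + 8) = (n - 4)*(n - 2)*(n - 2)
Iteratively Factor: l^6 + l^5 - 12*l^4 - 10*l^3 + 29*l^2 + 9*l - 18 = (l - 1)*(l^5 + 2*l^4 - 10*l^3 - 20*l^2 + 9*l + 18) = (l - 1)*(l + 1)*(l^4 + l^3 - 11*l^2 - 9*l + 18) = (l - 1)*(l + 1)*(l + 2)*(l^3 - l^2 - 9*l + 9) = (l - 3)*(l - 1)*(l + 1)*(l + 2)*(l^2 + 2*l - 3) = (l - 3)*(l - 1)^2*(l + 1)*(l + 2)*(l + 3)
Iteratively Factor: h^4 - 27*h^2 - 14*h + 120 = (h - 2)*(h^3 + 2*h^2 - 23*h - 60) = (h - 2)*(h + 4)*(h^2 - 2*h - 15) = (h - 5)*(h - 2)*(h + 4)*(h + 3)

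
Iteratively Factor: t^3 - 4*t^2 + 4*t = (t - 2)*(t^2 - 2*t) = (t - 2)^2*(t)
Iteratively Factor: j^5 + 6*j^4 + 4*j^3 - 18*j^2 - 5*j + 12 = (j - 1)*(j^4 + 7*j^3 + 11*j^2 - 7*j - 12) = (j - 1)*(j + 4)*(j^3 + 3*j^2 - j - 3) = (j - 1)^2*(j + 4)*(j^2 + 4*j + 3) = (j - 1)^2*(j + 3)*(j + 4)*(j + 1)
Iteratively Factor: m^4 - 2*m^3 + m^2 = (m - 1)*(m^3 - m^2) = m*(m - 1)*(m^2 - m) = m*(m - 1)^2*(m)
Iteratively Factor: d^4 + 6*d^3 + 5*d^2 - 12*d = (d - 1)*(d^3 + 7*d^2 + 12*d) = d*(d - 1)*(d^2 + 7*d + 12) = d*(d - 1)*(d + 3)*(d + 4)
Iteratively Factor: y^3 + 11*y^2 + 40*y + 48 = (y + 4)*(y^2 + 7*y + 12) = (y + 4)^2*(y + 3)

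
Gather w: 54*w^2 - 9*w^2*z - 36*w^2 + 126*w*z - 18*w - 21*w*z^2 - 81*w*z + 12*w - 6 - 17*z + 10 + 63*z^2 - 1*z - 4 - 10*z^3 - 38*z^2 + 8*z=w^2*(18 - 9*z) + w*(-21*z^2 + 45*z - 6) - 10*z^3 + 25*z^2 - 10*z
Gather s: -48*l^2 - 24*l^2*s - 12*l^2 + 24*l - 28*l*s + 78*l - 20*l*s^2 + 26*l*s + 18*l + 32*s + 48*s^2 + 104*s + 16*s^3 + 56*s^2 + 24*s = -60*l^2 + 120*l + 16*s^3 + s^2*(104 - 20*l) + s*(-24*l^2 - 2*l + 160)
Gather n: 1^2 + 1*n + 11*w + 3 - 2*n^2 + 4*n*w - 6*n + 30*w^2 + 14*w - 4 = -2*n^2 + n*(4*w - 5) + 30*w^2 + 25*w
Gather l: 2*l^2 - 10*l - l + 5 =2*l^2 - 11*l + 5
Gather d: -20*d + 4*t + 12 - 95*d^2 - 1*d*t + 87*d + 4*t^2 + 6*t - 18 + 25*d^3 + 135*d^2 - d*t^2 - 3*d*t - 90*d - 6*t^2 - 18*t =25*d^3 + 40*d^2 + d*(-t^2 - 4*t - 23) - 2*t^2 - 8*t - 6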